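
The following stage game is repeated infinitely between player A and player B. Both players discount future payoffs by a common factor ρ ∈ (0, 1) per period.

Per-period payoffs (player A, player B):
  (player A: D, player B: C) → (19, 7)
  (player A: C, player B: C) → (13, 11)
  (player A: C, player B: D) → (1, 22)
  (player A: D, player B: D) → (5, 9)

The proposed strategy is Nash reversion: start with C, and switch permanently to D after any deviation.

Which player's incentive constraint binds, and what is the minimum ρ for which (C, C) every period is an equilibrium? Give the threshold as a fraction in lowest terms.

player B; ρ ≥ 11/13

player A: cooperation gives 13 each period; deviation gives 19 once then 5 forever.
  13/(1−ρ) ≥ 19 + 5ρ/(1−ρ) ⇒ ρ ≥ 6/14 = 3/7.
player B: cooperation gives 11 each period; deviation gives 22 once then 9 forever.
  ρ ≥ 11/13.
Both must hold, so the binding constraint is player B's: ρ ≥ 11/13.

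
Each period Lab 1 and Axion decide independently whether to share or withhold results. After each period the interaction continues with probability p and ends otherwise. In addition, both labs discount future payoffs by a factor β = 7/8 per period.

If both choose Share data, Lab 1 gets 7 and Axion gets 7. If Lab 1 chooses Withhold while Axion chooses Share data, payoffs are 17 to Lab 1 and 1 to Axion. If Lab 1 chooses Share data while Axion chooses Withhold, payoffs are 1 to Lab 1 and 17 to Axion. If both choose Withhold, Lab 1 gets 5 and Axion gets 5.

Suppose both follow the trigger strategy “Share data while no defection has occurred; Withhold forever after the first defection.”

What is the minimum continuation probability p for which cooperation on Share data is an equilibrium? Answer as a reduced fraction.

20/21

Expected continuation weight on next period's payoff is β·p = 7/8·p, which plays the role of the discount factor.
Cooperation requires 7/8·p ≥ (17−7)/(17−5) = 5/6, hence p ≥ 20/21.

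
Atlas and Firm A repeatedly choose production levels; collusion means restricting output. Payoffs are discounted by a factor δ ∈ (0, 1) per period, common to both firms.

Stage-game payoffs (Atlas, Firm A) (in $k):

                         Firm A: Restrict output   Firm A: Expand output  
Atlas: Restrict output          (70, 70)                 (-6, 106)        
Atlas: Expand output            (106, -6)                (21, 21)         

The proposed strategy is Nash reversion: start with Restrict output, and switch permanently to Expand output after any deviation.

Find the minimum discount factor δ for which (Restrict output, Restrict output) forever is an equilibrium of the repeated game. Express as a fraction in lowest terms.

Under grim trigger the critical discount factor is (T−C)/(T−P) with T = 106, C = 70, P = 21.
δ* = (106−70)/(106−21) = 36/85.

36/85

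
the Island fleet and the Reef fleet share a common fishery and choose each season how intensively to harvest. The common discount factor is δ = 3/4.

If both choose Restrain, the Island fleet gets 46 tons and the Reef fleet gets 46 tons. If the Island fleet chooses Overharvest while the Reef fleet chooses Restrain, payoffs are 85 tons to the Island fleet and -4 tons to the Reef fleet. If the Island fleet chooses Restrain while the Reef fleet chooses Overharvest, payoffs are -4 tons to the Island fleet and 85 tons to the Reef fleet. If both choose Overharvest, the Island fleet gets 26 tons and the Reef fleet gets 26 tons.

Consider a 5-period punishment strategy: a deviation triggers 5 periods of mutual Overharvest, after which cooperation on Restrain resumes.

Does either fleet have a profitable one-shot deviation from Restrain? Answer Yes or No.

IC: δ+…+δ^5 ≥ (85−46)/(46−26) = 39/20.
At δ = 3/4: partial sum = 2.2881 ≥ 1.9500. Cooperation sustainable.

No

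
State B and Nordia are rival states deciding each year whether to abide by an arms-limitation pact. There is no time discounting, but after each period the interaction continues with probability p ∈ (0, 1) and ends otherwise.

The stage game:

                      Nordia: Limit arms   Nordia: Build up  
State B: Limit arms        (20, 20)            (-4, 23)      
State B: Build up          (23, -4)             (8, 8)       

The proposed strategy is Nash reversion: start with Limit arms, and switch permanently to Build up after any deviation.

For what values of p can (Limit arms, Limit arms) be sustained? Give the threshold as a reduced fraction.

1/5

With no time discounting, the continuation probability p plays the role of the discount factor.
Grim-trigger IC: 20/(1−p) ≥ 23 + 8p/(1−p) ⇒ p ≥ (23−20)/(23−8) = 1/5.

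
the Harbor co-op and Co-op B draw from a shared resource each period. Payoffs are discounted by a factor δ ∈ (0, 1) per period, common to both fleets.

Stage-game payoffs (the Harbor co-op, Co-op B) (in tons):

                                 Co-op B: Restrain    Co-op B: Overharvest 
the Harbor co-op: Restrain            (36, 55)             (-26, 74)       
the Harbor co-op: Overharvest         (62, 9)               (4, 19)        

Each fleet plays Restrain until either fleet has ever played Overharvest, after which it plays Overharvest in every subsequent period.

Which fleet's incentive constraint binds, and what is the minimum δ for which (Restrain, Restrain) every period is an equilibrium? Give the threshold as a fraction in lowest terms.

the Harbor co-op; δ ≥ 13/29

the Harbor co-op: cooperation gives 36 each period; deviation gives 62 once then 4 forever.
  36/(1−δ) ≥ 62 + 4δ/(1−δ) ⇒ δ ≥ 26/58 = 13/29.
Co-op B: cooperation gives 55 each period; deviation gives 74 once then 19 forever.
  δ ≥ 19/55.
Both must hold, so the binding constraint is the Harbor co-op's: δ ≥ 13/29.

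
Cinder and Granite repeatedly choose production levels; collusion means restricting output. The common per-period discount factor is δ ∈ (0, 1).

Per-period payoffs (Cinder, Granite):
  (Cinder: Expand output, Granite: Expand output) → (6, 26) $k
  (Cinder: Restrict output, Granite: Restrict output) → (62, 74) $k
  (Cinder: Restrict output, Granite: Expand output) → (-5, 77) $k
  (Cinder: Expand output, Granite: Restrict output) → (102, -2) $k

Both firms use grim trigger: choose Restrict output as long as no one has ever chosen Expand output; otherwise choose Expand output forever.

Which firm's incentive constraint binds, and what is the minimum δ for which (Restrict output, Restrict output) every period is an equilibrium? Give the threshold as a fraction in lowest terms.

Cinder; δ ≥ 5/12

Cinder: cooperation gives 62 each period; deviation gives 102 once then 6 forever.
  62/(1−δ) ≥ 102 + 6δ/(1−δ) ⇒ δ ≥ 40/96 = 5/12.
Granite: cooperation gives 74 each period; deviation gives 77 once then 26 forever.
  δ ≥ 3/51 = 1/17.
Both must hold, so the binding constraint is Cinder's: δ ≥ 5/12.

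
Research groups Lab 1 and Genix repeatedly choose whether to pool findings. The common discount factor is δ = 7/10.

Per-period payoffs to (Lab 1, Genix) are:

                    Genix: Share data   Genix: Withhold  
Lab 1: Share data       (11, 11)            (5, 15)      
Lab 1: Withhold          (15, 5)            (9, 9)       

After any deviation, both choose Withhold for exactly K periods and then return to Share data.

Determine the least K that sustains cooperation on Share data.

6

Need Σ_{k=1}^{K} δ^k ≥ (15−11)/(11−9) = 2.0000 at δ = 7/10.
At K = 5 the sum is 1.9412 < 2.0000; at K = 6 it is 2.0588 ≥ 2.0000.
So the minimum punishment length is K = 6.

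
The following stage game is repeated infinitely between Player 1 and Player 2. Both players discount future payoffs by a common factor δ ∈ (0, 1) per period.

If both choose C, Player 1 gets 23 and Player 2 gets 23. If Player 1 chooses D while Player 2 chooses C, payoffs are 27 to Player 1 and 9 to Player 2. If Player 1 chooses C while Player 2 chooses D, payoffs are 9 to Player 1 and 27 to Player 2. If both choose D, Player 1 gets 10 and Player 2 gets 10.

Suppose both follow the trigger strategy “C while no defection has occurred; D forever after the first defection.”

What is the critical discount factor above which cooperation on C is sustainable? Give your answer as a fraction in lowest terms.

4/17

One-period gain from deviating is 27 − 23 = 4. The loss is 23 − 10 = 13 in every subsequent period, with present value 13·δ/(1−δ).
Deviation is unprofitable when 13·δ/(1−δ) ≥ 4, i.e. δ/(1−δ) ≥ 4/13.
Equivalently δ ≥ 4/(4+13) = 4/17.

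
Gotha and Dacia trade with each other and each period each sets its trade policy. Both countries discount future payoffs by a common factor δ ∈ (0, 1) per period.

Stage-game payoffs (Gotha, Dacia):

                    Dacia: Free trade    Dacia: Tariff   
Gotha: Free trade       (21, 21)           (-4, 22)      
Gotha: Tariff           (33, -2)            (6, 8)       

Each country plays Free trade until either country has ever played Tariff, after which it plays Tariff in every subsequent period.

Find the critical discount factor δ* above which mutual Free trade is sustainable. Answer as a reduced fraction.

Gotha's threshold: (33−21)/(33−6) = 4/9.
Dacia's threshold: (22−21)/(22−8) = 1/14.
4/9 > 1/14, so Gotha binds and δ* = 4/9.

4/9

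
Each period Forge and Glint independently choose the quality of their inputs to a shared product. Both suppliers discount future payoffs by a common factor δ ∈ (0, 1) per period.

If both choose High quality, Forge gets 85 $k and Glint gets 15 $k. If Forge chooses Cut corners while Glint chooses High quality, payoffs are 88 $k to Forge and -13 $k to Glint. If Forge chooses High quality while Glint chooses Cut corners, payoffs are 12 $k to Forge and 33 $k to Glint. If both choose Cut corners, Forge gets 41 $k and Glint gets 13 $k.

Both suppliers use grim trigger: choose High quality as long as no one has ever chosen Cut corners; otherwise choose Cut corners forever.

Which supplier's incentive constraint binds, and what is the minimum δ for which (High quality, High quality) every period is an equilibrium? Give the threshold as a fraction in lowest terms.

Glint; δ ≥ 9/10

For Forge: deviation gain 88−85 = 3, per-period punishment loss 85−41 = 44. IC gives δ ≥ 3/47.
For Glint: gain 18, loss 2 per period, so δ ≥ 18/20 = 9/10.
The tighter constraint is Glint's, so cooperation needs δ ≥ 9/10.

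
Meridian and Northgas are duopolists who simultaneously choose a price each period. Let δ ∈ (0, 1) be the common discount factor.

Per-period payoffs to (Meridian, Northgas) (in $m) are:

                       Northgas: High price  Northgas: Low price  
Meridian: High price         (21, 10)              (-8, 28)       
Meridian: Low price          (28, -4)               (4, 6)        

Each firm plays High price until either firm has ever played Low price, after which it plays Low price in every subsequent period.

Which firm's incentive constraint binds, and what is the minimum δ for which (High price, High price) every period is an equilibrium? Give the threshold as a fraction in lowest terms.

Northgas; δ ≥ 9/11

Meridian: cooperation gives 21 each period; deviation gives 28 once then 4 forever.
  21/(1−δ) ≥ 28 + 4δ/(1−δ) ⇒ δ ≥ 7/24.
Northgas: cooperation gives 10 each period; deviation gives 28 once then 6 forever.
  δ ≥ 18/22 = 9/11.
Both must hold, so the binding constraint is Northgas's: δ ≥ 9/11.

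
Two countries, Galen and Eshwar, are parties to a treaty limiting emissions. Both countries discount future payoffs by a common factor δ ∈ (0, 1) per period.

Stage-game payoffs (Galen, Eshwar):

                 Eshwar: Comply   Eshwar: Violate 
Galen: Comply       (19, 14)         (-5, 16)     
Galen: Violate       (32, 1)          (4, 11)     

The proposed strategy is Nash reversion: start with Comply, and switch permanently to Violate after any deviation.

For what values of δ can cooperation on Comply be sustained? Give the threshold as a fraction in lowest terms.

13/28

Galen's threshold: (32−19)/(32−4) = 13/28.
Eshwar's threshold: (16−14)/(16−11) = 2/5.
13/28 > 2/5, so Galen binds and δ* = 13/28.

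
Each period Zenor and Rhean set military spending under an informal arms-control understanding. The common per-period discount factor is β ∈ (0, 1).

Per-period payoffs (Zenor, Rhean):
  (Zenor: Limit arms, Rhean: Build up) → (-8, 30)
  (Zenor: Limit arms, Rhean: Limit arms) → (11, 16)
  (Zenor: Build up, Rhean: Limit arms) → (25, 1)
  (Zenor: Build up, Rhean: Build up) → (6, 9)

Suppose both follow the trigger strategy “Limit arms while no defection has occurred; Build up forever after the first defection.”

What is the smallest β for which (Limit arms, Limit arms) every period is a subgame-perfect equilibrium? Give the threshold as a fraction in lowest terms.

Zenor's threshold: (25−11)/(25−6) = 14/19.
Rhean's threshold: (30−16)/(30−9) = 2/3.
14/19 > 2/3, so Zenor binds and β* = 14/19.

14/19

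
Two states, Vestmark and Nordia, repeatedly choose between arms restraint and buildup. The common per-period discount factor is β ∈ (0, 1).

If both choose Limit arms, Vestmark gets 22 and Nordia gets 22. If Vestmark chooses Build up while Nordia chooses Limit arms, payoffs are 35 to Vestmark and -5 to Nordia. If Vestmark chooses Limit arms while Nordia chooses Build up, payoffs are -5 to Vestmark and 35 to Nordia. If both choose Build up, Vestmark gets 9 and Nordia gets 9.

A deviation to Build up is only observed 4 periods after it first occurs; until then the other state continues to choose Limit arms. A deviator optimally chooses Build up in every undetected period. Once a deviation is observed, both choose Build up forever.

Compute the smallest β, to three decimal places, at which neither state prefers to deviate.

A deviator earns 35 for 4 periods, then 9 forever; cooperating earns 22 forever. Multiplying the IC by (1−β):
22 ≥ 35(1−β^4) + 9β^4, so 26·β^4 ≥ 13 and β^4 ≥ 1/2.
β ≥ (1/2)^(1/4) ≈ 0.841.

0.841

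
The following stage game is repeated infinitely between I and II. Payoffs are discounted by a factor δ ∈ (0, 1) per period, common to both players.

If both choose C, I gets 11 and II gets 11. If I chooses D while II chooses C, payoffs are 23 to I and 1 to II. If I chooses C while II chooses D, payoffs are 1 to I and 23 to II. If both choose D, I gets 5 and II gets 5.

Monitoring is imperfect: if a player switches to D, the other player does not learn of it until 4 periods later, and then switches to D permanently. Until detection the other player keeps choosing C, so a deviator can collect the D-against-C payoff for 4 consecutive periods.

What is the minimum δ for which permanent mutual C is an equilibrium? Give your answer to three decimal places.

Deviating for the 4 undetected periods gains 23−11 = 12 per period over cooperation, then loses 11−5 = 6 per period forever once punishment starts.
Gain: 12(1 + δ + … + δ^3); loss: 6·δ^4/(1−δ).
No profitable deviation ⇔ 12(1−δ^4) ≤ 6·δ^4, i.e. δ^4 ≥ 12/(12+6) = 2/3.
Hence δ ≥ (2/3)^(1/4) ≈ 0.904.

0.904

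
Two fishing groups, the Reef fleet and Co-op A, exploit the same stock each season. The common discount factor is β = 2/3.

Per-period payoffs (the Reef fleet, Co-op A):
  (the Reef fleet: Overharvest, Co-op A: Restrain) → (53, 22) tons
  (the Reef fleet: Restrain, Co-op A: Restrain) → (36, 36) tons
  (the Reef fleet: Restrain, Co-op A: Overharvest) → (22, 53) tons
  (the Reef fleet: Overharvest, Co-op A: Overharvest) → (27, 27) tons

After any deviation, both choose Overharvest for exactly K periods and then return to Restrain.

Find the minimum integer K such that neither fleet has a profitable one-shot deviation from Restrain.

8

IC: β(1−β^K)/(1−β) ≥ (53−36)/(36−27) = 17/9.
With β = 2/3: need 1 − β^K ≥ 17/9·(1−2/3)/(2/3), i.e. β^K ≤ 0.0556.
Since (2/3)^7 = 0.0585 and (2/3)^8 = 0.0390, the smallest such K is 8.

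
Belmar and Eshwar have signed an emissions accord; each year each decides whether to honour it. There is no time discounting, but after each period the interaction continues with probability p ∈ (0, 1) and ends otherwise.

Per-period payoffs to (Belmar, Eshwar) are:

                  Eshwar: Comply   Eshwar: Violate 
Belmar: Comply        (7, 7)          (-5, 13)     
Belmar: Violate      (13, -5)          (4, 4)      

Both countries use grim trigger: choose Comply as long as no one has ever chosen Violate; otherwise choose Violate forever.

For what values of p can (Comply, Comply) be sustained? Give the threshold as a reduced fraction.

With no time discounting, the continuation probability p plays the role of the discount factor.
Grim-trigger IC: 7/(1−p) ≥ 13 + 4p/(1−p) ⇒ p ≥ (13−7)/(13−4) = 2/3.

2/3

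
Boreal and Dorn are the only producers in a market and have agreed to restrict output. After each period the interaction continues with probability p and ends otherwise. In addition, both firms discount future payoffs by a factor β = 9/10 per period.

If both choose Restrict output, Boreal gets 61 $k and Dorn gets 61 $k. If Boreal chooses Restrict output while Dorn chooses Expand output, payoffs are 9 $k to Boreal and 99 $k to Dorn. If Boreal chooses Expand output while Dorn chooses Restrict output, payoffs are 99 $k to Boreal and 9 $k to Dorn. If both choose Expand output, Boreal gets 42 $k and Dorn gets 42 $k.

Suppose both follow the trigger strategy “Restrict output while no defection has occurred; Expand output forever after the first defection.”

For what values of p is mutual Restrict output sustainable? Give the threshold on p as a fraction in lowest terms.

Expected continuation weight on next period's payoff is β·p = 9/10·p, which plays the role of the discount factor.
Cooperation requires 9/10·p ≥ (99−61)/(99−42) = 2/3, hence p ≥ 20/27.

20/27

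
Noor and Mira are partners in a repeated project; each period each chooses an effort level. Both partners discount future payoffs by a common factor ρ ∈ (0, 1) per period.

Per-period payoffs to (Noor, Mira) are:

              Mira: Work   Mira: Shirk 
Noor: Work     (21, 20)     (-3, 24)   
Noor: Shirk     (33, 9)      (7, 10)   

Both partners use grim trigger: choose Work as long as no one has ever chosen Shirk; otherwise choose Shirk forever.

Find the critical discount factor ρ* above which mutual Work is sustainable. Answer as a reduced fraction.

Noor: cooperation gives 21 each period; deviation gives 33 once then 7 forever.
  21/(1−ρ) ≥ 33 + 7ρ/(1−ρ) ⇒ ρ ≥ 12/26 = 6/13.
Mira: cooperation gives 20 each period; deviation gives 24 once then 10 forever.
  ρ ≥ 4/14 = 2/7.
Both must hold, so the binding constraint is Noor's: ρ ≥ 6/13.

6/13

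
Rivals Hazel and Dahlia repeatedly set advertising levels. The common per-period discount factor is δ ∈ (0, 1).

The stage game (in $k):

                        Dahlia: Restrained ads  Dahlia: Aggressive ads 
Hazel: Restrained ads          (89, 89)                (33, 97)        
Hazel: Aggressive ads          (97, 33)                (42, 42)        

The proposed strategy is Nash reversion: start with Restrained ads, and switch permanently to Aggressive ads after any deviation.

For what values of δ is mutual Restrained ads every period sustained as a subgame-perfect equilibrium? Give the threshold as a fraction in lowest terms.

8/55

Under grim trigger the critical discount factor is (T−C)/(T−P) with T = 97, C = 89, P = 42.
δ* = (97−89)/(97−42) = 8/55.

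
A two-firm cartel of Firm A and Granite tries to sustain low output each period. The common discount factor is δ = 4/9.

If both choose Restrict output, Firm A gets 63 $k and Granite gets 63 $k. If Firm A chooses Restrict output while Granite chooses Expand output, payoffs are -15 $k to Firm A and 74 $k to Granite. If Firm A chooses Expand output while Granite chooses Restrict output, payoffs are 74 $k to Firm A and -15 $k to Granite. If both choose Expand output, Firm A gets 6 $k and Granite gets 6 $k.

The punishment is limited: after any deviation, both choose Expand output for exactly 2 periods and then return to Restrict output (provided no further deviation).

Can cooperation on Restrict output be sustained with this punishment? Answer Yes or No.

Yes

Comparing payoff streams over the 3 periods until play realigns: cooperate → 63(1+δ+…+δ^2); deviate → 74 + 6(δ+…+δ^2).
Cooperation is sustained iff (63−6)(δ+…+δ^2) ≥ 74−63.
δ+…+δ^2 = 4/9·(1−(4/9)^2)/(1−4/9) = 0.6420, and (74−63)/(63−6) = 0.1930.
0.6420 ≥ 0.1930, so cooperation is sustainable.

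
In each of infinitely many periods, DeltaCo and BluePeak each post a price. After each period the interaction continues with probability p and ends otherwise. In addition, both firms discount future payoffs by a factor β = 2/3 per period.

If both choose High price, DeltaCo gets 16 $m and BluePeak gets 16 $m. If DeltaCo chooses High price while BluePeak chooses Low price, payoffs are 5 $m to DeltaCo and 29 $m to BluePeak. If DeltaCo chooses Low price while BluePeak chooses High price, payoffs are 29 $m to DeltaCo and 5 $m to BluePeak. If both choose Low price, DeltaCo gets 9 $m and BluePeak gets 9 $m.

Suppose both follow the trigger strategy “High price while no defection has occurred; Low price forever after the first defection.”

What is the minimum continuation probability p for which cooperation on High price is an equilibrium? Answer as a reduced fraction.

Expected continuation weight on next period's payoff is β·p = 2/3·p, which plays the role of the discount factor.
Cooperation requires 2/3·p ≥ (29−16)/(29−9) = 13/20, hence p ≥ 39/40.

39/40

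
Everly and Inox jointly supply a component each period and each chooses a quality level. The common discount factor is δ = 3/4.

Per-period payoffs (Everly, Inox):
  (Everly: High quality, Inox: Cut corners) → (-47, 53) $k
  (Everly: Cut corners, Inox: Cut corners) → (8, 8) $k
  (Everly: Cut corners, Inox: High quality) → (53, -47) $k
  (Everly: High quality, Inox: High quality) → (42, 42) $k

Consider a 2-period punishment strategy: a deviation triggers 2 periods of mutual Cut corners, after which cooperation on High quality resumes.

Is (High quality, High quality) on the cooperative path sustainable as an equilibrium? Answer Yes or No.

A one-shot deviation gives 53 now, then 8 for 2 periods, then back to 42.
Gain from deviating: (53−42) today; loss: (42−8) in each of the next 2 periods.
No-deviation condition: (42−8)(δ+…+δ^2) ≥ 53−42, i.e. δ+…+δ^2 ≥ 11/34.
At δ = 3/4: δ+…+δ^2 = 1.3125 ≥ 0.3235.
So cooperation is sustainable.

Yes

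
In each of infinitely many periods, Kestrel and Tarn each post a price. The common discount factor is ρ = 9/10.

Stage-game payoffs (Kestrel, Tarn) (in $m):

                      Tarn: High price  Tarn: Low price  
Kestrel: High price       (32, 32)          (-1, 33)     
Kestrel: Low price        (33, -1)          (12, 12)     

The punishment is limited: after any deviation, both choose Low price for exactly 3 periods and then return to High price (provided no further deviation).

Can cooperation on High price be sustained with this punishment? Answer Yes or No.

Yes

IC: ρ+…+ρ^3 ≥ (33−32)/(32−12) = 1/20.
At ρ = 9/10: partial sum = 2.4390 ≥ 0.0500. Cooperation sustainable.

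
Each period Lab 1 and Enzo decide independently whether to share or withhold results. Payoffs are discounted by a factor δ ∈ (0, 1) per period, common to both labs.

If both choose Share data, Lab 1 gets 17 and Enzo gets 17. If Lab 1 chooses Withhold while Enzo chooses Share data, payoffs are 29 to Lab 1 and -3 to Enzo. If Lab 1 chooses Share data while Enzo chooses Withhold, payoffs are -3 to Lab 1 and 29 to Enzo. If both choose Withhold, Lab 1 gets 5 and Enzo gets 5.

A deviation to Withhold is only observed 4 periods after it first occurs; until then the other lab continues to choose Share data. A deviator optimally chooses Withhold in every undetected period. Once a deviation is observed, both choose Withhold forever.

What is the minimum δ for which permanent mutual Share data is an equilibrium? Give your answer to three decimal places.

Deviating for the 4 undetected periods gains 29−17 = 12 per period over cooperation, then loses 17−5 = 12 per period forever once punishment starts.
Gain: 12(1 + δ + … + δ^3); loss: 12·δ^4/(1−δ).
No profitable deviation ⇔ 12(1−δ^4) ≤ 12·δ^4, i.e. δ^4 ≥ 12/(12+12) = 1/2.
Hence δ ≥ (1/2)^(1/4) ≈ 0.841.

0.841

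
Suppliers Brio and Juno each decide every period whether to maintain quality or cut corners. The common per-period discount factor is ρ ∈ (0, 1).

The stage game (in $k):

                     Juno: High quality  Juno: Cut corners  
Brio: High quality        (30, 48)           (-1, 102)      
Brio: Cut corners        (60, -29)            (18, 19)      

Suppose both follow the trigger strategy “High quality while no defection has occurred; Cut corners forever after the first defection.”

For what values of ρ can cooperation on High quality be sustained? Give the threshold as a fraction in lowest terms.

Brio's threshold: (60−30)/(60−18) = 5/7.
Juno's threshold: (102−48)/(102−19) = 54/83.
5/7 > 54/83, so Brio binds and ρ* = 5/7.

5/7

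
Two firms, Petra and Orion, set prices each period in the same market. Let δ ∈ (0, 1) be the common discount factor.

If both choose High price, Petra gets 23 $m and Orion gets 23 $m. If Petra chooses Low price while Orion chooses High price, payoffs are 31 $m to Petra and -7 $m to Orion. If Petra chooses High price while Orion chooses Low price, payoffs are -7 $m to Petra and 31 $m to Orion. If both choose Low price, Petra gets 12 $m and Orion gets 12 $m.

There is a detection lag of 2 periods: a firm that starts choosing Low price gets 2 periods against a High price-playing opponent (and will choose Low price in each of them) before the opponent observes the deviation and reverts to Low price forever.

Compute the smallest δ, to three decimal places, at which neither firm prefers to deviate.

Deviating for the 2 undetected periods gains 31−23 = 8 per period over cooperation, then loses 23−12 = 11 per period forever once punishment starts.
Gain: 8(1 + δ + … + δ^1); loss: 11·δ^2/(1−δ).
No profitable deviation ⇔ 8(1−δ^2) ≤ 11·δ^2, i.e. δ^2 ≥ 8/(8+11) = 8/19.
Hence δ ≥ (8/19)^(1/2) ≈ 0.649.

0.649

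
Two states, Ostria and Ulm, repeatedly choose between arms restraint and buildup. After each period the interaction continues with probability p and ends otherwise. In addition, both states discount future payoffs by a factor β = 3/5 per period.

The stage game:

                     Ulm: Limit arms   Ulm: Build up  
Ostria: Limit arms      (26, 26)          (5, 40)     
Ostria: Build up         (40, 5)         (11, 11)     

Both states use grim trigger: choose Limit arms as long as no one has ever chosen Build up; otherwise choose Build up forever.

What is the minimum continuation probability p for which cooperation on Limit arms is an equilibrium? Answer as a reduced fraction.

With continuation probability p and discount β, the effective per-period discount factor is βp.
Grim-trigger IC: βp ≥ (40−26)/(40−11) = 14/29.
So p ≥ (14/29)/(3/5) = 70/87.

70/87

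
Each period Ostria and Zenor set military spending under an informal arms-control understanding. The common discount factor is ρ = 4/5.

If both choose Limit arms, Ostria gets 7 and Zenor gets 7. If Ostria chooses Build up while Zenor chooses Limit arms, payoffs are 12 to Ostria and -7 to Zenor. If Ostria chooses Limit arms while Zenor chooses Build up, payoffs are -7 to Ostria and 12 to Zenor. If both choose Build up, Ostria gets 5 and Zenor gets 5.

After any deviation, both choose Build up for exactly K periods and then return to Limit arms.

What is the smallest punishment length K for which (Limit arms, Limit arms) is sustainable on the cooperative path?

5

Need Σ_{k=1}^{K} ρ^k ≥ (12−7)/(7−5) = 2.5000 at ρ = 4/5.
At K = 4 the sum is 2.3616 < 2.5000; at K = 5 it is 2.6893 ≥ 2.5000.
So the minimum punishment length is K = 5.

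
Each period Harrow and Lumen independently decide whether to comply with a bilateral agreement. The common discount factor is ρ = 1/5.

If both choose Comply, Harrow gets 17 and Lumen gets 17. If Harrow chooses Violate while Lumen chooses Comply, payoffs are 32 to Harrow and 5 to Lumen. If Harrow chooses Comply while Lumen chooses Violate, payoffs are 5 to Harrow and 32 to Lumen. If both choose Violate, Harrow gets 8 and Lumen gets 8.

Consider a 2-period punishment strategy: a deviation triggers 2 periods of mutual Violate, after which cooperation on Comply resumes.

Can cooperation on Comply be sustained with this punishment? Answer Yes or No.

IC: ρ+…+ρ^2 ≥ (32−17)/(17−8) = 5/3.
At ρ = 1/5: partial sum = 0.2400 < 1.6667. Cooperation not sustainable.

No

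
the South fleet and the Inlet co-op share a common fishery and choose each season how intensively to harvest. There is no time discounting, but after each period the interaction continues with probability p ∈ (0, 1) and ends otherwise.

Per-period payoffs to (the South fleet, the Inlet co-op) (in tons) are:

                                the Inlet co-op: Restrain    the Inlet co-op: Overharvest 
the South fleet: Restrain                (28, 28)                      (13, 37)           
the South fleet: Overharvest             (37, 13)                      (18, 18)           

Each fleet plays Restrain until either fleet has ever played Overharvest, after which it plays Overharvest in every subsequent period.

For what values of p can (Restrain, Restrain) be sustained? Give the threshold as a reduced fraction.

Expected cooperation value is 28 + p·28 + p²·28 + … = 28/(1−p); deviation gives 37 + p·18/(1−p).
28 ≥ 37(1−p) + 18p ⇒ 19p ≥ 9 ⇒ p ≥ 9/19.

9/19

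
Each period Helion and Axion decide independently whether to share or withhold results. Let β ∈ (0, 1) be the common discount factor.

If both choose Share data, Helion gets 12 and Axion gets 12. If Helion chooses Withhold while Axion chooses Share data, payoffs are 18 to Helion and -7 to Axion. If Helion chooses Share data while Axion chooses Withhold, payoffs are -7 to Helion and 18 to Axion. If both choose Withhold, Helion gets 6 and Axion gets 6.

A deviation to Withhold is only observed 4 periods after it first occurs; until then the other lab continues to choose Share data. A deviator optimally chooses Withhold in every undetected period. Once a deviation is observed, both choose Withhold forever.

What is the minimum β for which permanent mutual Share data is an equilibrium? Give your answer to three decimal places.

0.841

A deviator earns 18 for 4 periods, then 6 forever; cooperating earns 12 forever. Multiplying the IC by (1−β):
12 ≥ 18(1−β^4) + 6β^4, so 12·β^4 ≥ 6 and β^4 ≥ 1/2.
β ≥ (1/2)^(1/4) ≈ 0.841.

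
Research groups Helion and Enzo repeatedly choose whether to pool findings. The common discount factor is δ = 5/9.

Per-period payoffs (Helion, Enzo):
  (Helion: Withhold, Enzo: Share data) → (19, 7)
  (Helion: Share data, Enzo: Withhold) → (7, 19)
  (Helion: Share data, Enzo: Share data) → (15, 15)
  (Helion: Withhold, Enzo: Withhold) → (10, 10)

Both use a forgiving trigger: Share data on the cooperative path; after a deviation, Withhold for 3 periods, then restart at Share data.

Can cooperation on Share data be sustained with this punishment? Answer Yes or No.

Yes

A one-shot deviation gives 19 now, then 10 for 3 periods, then back to 15.
Gain from deviating: (19−15) today; loss: (15−10) in each of the next 3 periods.
No-deviation condition: (15−10)(δ+…+δ^3) ≥ 19−15, i.e. δ+…+δ^3 ≥ 4/5.
At δ = 5/9: δ+…+δ^3 = 1.0357 ≥ 0.8000.
So cooperation is sustainable.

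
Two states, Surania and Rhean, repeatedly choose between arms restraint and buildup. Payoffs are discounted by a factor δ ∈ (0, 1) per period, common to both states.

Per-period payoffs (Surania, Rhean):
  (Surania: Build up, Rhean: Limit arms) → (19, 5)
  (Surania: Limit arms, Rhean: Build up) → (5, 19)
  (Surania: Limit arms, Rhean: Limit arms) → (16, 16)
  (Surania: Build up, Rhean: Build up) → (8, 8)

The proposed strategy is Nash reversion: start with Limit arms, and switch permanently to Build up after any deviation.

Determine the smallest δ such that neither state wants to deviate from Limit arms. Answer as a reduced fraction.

16/(1−δ) ≥ 19 + 8δ/(1−δ)
16 ≥ 19 − 11δ
δ ≥ 3/11.

3/11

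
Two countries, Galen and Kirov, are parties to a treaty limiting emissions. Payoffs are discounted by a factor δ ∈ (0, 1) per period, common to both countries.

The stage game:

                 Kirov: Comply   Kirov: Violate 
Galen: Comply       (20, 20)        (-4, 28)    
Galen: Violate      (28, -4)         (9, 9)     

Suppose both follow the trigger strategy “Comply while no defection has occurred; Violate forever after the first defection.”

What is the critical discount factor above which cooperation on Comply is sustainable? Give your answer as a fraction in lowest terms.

Cooperation forever yields 20 each period: 20/(1−δ).
Deviating yields 28 once, then 9 forever: 28 + 9δ/(1−δ).
No profitable deviation requires 20/(1−δ) ≥ 28 + 9δ/(1−δ).
Multiplying by (1−δ): 20 ≥ 28(1−δ) + 9δ = 28 − 19δ.
So 19δ ≥ 8, i.e. δ ≥ 8/19.

8/19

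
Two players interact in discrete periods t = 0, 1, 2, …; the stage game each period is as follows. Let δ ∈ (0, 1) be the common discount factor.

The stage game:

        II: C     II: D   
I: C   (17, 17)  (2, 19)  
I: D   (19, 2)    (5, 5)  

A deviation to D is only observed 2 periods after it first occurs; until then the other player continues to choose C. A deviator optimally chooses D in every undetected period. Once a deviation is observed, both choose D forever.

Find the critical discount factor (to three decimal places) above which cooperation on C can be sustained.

The best deviation is to choose D for all 2 undetected periods, earning 19 each, then 5 forever once detected.
Deviation value: 19(1−δ^2)/(1−δ) + 5δ^2/(1−δ); cooperation value: 17/(1−δ).
IC: 17 ≥ 19(1−δ^2) + 5δ^2 = 19 − 14δ^2.
So δ^2 ≥ 2/14 = 1/7, giving δ ≥ (1/7)^(1/2) ≈ 0.378.

0.378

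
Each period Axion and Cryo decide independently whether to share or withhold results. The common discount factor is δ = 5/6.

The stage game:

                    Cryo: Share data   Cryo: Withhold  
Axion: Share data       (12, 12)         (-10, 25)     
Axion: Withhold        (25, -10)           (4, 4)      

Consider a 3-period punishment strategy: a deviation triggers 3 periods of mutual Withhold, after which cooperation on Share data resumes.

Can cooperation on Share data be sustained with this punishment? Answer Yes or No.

Yes

IC: δ+…+δ^3 ≥ (25−12)/(12−4) = 13/8.
At δ = 5/6: partial sum = 2.1065 ≥ 1.6250. Cooperation sustainable.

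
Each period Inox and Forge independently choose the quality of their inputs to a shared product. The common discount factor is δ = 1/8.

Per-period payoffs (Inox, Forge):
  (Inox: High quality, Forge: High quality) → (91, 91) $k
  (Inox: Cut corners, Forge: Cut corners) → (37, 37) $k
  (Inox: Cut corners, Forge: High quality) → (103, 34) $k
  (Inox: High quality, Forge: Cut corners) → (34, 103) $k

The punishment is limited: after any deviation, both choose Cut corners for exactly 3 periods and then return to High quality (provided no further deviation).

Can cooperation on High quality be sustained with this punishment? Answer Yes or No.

IC: δ+…+δ^3 ≥ (103−91)/(91−37) = 2/9.
At δ = 1/8: partial sum = 0.1426 < 0.2222. Cooperation not sustainable.

No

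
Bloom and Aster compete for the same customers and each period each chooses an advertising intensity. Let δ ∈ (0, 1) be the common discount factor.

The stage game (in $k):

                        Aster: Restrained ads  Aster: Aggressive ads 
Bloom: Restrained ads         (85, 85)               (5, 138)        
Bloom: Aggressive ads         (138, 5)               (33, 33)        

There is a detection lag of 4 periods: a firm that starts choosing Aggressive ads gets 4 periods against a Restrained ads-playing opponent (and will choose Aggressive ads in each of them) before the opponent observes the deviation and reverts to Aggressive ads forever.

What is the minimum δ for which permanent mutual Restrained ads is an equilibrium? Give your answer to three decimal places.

Deviating for the 4 undetected periods gains 138−85 = 53 per period over cooperation, then loses 85−33 = 52 per period forever once punishment starts.
Gain: 53(1 + δ + … + δ^3); loss: 52·δ^4/(1−δ).
No profitable deviation ⇔ 53(1−δ^4) ≤ 52·δ^4, i.e. δ^4 ≥ 53/(53+52) = 53/105.
Hence δ ≥ (53/105)^(1/4) ≈ 0.843.

0.843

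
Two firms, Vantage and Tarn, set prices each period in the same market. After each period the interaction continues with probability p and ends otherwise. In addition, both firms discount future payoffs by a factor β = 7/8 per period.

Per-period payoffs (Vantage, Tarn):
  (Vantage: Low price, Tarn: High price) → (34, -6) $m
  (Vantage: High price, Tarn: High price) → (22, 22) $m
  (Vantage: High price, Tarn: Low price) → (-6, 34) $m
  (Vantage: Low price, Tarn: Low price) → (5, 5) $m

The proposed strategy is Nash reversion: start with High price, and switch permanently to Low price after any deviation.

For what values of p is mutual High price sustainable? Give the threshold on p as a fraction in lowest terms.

96/203

Expected continuation weight on next period's payoff is β·p = 7/8·p, which plays the role of the discount factor.
Cooperation requires 7/8·p ≥ (34−22)/(34−5) = 12/29, hence p ≥ 96/203.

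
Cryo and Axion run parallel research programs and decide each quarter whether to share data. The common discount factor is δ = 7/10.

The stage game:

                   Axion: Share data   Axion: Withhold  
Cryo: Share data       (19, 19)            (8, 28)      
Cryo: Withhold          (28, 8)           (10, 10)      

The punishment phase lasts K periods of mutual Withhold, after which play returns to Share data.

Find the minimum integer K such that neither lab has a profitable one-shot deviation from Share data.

2

Need Σ_{k=1}^{K} δ^k ≥ (28−19)/(19−10) = 1.0000 at δ = 7/10.
At K = 1 the sum is 0.7000 < 1.0000; at K = 2 it is 1.1900 ≥ 1.0000.
So the minimum punishment length is K = 2.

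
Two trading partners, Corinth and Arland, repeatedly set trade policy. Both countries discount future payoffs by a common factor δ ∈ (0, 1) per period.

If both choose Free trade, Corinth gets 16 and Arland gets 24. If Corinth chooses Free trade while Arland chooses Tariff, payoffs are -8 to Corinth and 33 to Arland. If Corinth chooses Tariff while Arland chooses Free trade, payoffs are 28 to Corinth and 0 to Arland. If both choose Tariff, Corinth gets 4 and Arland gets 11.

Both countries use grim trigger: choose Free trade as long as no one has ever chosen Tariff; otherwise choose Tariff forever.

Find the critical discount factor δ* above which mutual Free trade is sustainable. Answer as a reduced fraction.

For Corinth: deviation gain 28−16 = 12, per-period punishment loss 16−4 = 12. IC gives δ ≥ 12/24 = 1/2.
For Arland: gain 9, loss 13 per period, so δ ≥ 9/22.
The tighter constraint is Corinth's, so cooperation needs δ ≥ 1/2.

1/2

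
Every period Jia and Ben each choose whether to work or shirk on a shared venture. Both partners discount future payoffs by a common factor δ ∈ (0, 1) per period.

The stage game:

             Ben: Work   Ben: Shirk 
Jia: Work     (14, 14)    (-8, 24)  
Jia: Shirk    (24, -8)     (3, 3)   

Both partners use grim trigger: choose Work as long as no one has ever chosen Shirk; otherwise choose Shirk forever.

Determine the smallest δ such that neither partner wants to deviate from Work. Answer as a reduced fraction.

Cooperation forever yields 14 each period: 14/(1−δ).
Deviating yields 24 once, then 3 forever: 24 + 3δ/(1−δ).
No profitable deviation requires 14/(1−δ) ≥ 24 + 3δ/(1−δ).
Multiplying by (1−δ): 14 ≥ 24(1−δ) + 3δ = 24 − 21δ.
So 21δ ≥ 10, i.e. δ ≥ 10/21.

10/21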